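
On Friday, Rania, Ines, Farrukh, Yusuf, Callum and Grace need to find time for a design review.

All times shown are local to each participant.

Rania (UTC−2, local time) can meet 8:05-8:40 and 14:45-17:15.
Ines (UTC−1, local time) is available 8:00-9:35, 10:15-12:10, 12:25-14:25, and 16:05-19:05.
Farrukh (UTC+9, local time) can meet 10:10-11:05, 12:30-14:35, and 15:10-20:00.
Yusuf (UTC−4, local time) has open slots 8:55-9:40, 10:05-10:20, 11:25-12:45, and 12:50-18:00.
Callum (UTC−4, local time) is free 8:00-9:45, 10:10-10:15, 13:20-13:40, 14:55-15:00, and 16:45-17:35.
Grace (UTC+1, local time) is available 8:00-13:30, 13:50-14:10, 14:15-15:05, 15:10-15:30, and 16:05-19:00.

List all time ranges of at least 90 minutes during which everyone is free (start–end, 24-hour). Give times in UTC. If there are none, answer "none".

Rania → UTC: 10:05–10:40, 16:45–19:15.
Ines → UTC: 09:00–10:35, 11:15–13:10, 13:25–15:25, 17:05–20:05.
Farrukh → UTC: 01:10–02:05, 03:30–05:35, 06:10–11:00.
Yusuf → UTC: 12:55–13:40, 14:05–14:20, 15:25–16:45, 16:50–22:00.
Callum → UTC: 12:00–13:45, 14:10–14:15, 17:20–17:40, 18:55–19:00, 20:45–21:35.
Grace → UTC: 07:00–12:30, 12:50–13:10, 13:15–14:05, 14:10–14:30, 15:05–18:00.
Rania ∩ Ines: 10:05–10:35, 17:05–19:15.
Rania ∩ Ines ∩ Farrukh: 10:05–10:35.
Rania ∩ Ines ∩ Farrukh ∩ Yusuf: (none).
Rania ∩ Ines ∩ Farrukh ∩ Yusuf ∩ Callum: (none).
Rania ∩ Ines ∩ Farrukh ∩ Yusuf ∩ Callum ∩ Grace: (none).
Windows ≥ 90 min: (none).

none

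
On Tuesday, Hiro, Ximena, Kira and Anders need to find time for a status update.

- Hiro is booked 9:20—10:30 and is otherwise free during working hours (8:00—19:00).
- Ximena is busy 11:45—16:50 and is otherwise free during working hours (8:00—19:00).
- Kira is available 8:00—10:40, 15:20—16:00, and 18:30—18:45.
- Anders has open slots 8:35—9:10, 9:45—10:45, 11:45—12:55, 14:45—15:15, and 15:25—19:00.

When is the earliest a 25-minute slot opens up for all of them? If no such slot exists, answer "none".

Hiro free within 08:00–19:00: 08:00–09:20, 10:30–19:00.
Ximena free within 08:00–19:00: 08:00–11:45, 16:50–19:00.
Hiro ∩ Ximena: 08:00–09:20, 10:30–11:45, 16:50–19:00.
Hiro ∩ Ximena ∩ Kira: 08:00–09:20, 10:30–10:40, 18:30–18:45.
Hiro ∩ Ximena ∩ Kira ∩ Anders: 08:35–09:10, 10:30–10:40, 18:30–18:45.
Windows ≥ 25 min: 08:35–09:10.
Earliest such window starts at 08:35.

08:35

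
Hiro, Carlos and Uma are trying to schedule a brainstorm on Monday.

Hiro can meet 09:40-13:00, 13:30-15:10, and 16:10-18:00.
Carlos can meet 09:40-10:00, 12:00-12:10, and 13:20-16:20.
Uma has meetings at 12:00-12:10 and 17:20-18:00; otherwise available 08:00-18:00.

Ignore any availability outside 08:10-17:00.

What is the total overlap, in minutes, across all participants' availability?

130 minutes

Uma free within 08:00–18:00: 08:00–12:00, 12:10–17:20.
Hiro ∩ Carlos: 09:40–10:00, 12:00–12:10, 13:30–15:10, 16:10–16:20.
Hiro ∩ Carlos ∩ Uma: 09:40–10:00, 13:30–15:10, 16:10–16:20.
Restricted to 08:10–17:00: 09:40–10:00, 13:30–15:10, 16:10–16:20.
Total common minutes: 20 + 100 + 10 = 130.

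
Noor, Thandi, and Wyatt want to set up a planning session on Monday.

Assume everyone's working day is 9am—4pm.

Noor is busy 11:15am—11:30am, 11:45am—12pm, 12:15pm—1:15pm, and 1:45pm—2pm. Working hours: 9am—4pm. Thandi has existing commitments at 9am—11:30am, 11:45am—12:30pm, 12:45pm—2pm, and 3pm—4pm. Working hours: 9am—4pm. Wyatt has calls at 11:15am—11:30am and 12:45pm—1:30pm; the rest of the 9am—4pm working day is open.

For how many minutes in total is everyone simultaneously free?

75 minutes

Noor free within 09:00–16:00: 09:00–11:15, 11:30–11:45, 12:00–12:15, 13:15–13:45, 14:00–16:00.
Thandi free within 09:00–16:00: 11:30–11:45, 12:30–12:45, 14:00–15:00.
Wyatt free within 09:00–16:00: 09:00–11:15, 11:30–12:45, 13:30–16:00.
Noor ∩ Thandi: 11:30–11:45, 14:00–15:00.
Noor ∩ Thandi ∩ Wyatt: 11:30–11:45, 14:00–15:00.
Total common minutes: 15 + 60 = 75.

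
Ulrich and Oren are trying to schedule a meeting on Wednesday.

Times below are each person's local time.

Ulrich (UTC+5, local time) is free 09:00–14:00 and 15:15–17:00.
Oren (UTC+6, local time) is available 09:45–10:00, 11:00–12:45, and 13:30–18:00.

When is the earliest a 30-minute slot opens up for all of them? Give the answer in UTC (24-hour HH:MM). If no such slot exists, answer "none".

Ulrich → UTC: 04:00–09:00, 10:15–12:00.
Oren → UTC: 03:45–04:00, 05:00–06:45, 07:30–12:00.
Ulrich ∩ Oren: 05:00–06:45, 07:30–09:00, 10:15–12:00.
Windows ≥ 30 min: 05:00–06:45, 07:30–09:00, 10:15–12:00.
Earliest such window starts at 05:00.

05:00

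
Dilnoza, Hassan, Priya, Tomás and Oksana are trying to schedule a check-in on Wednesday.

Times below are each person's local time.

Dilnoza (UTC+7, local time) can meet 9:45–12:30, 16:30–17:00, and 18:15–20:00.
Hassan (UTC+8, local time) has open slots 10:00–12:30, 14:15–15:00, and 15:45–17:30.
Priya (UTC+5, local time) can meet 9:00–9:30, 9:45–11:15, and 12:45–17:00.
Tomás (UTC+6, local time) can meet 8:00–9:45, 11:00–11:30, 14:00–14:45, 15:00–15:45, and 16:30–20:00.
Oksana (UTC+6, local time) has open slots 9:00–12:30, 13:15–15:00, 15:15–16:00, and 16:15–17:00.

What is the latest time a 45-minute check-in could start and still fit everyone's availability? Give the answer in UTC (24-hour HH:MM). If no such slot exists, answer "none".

Dilnoza → UTC: 02:45–05:30, 09:30–10:00, 11:15–13:00.
Hassan → UTC: 02:00–04:30, 06:15–07:00, 07:45–09:30.
Priya → UTC: 04:00–04:30, 04:45–06:15, 07:45–12:00.
Tomás → UTC: 02:00–03:45, 05:00–05:30, 08:00–08:45, 09:00–09:45, 10:30–14:00.
Oksana → UTC: 03:00–06:30, 07:15–09:00, 09:15–10:00, 10:15–11:00.
Dilnoza ∩ Hassan: 02:45–04:30.
Dilnoza ∩ Hassan ∩ Priya: 04:00–04:30.
Dilnoza ∩ Hassan ∩ Priya ∩ Tomás: (none).
Dilnoza ∩ Hassan ∩ Priya ∩ Tomás ∩ Oksana: (none).
Windows ≥ 45 min: (none).

none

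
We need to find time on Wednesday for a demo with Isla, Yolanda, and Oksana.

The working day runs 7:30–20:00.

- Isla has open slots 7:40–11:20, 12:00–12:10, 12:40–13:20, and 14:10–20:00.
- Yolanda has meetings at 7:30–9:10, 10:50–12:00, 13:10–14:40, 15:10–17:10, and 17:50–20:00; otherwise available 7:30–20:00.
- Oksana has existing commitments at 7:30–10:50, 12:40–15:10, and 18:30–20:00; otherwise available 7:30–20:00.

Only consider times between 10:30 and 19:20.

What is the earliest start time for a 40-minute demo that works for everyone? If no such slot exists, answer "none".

17:10

Yolanda free within 07:30–20:00: 09:10–10:50, 12:00–13:10, 14:40–15:10, 17:10–17:50.
Oksana free within 07:30–20:00: 10:50–12:40, 15:10–18:30.
Isla ∩ Yolanda: 09:10–10:50, 12:00–12:10, 12:40–13:10, 14:40–15:10, 17:10–17:50.
Isla ∩ Yolanda ∩ Oksana: 12:00–12:10, 17:10–17:50.
Restricted to 10:30–19:20: 12:00–12:10, 17:10–17:50.
Windows ≥ 40 min: 17:10–17:50.
Earliest such window starts at 17:10.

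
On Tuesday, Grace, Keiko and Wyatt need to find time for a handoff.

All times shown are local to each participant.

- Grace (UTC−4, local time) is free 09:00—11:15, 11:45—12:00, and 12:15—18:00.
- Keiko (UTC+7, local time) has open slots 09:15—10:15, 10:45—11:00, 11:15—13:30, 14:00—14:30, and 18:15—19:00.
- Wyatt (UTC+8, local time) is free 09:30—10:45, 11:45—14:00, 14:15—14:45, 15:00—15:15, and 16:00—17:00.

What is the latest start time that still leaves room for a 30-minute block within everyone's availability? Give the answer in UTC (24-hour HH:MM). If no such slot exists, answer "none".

Grace → UTC: 13:00–15:15, 15:45–16:00, 16:15–22:00.
Keiko → UTC: 02:15–03:15, 03:45–04:00, 04:15–06:30, 07:00–07:30, 11:15–12:00.
Wyatt → UTC: 01:30–02:45, 03:45–06:00, 06:15–06:45, 07:00–07:15, 08:00–09:00.
Grace ∩ Keiko: (none).
Grace ∩ Keiko ∩ Wyatt: (none).
Windows ≥ 30 min: (none).

none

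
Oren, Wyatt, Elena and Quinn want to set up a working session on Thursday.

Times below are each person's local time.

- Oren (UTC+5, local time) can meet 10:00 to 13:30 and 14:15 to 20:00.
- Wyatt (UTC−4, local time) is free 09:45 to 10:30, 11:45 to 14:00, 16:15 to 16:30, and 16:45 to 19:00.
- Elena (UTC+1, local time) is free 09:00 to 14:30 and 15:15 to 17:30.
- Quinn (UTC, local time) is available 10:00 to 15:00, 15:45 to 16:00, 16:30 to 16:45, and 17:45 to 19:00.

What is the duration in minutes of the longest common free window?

15 minutes

Oren → UTC: 05:00–08:30, 09:15–15:00.
Wyatt → UTC: 13:45–14:30, 15:45–18:00, 20:15–20:30, 20:45–23:00.
Elena → UTC: 08:00–13:30, 14:15–16:30.
Quinn → UTC: 10:00–15:00, 15:45–16:00, 16:30–16:45, 17:45–19:00.
Oren ∩ Wyatt: 13:45–14:30.
Oren ∩ Wyatt ∩ Elena: 14:15–14:30.
Oren ∩ Wyatt ∩ Elena ∩ Quinn: 14:15–14:30.
Single common window of 15 minutes.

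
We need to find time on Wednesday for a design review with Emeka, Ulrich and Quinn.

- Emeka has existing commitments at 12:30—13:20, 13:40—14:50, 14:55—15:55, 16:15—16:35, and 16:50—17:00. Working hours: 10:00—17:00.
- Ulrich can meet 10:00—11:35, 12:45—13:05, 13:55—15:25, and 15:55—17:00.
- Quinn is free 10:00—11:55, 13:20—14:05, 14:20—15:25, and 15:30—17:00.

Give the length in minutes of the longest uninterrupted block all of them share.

Emeka free within 10:00–17:00: 10:00–12:30, 13:20–13:40, 14:50–14:55, 15:55–16:15, 16:35–16:50.
Emeka ∩ Ulrich: 10:00–11:35, 14:50–14:55, 15:55–16:15, 16:35–16:50.
Emeka ∩ Ulrich ∩ Quinn: 10:00–11:35, 14:50–14:55, 15:55–16:15, 16:35–16:50.
Common window lengths: 95, 5, 20, 15 min; longest is 95.

95 minutes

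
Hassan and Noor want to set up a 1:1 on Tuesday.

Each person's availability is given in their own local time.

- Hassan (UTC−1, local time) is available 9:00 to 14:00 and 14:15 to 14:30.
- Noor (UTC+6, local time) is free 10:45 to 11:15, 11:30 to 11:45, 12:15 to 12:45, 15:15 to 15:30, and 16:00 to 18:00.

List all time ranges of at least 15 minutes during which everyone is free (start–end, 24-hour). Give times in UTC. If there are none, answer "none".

Hassan → UTC: 10:00–15:00, 15:15–15:30.
Noor → UTC: 04:45–05:15, 05:30–05:45, 06:15–06:45, 09:15–09:30, 10:00–12:00.
Hassan ∩ Noor: 10:00–12:00.
Windows ≥ 15 min: 10:00–12:00.

10:00–12:00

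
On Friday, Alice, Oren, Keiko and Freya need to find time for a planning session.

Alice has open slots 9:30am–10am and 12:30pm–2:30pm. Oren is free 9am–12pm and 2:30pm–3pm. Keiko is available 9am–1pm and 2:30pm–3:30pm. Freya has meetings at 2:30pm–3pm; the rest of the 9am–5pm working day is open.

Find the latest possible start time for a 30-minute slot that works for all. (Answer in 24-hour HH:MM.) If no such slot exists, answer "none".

09:30

Freya free within 09:00–17:00: 09:00–14:30, 15:00–17:00.
Alice ∩ Oren: 09:30–10:00.
Alice ∩ Oren ∩ Keiko: 09:30–10:00.
Alice ∩ Oren ∩ Keiko ∩ Freya: 09:30–10:00.
Windows ≥ 30 min: 09:30–10:00.
Latest start in the last window 09:30–10:00 is 10:00 − 30 min = 09:30.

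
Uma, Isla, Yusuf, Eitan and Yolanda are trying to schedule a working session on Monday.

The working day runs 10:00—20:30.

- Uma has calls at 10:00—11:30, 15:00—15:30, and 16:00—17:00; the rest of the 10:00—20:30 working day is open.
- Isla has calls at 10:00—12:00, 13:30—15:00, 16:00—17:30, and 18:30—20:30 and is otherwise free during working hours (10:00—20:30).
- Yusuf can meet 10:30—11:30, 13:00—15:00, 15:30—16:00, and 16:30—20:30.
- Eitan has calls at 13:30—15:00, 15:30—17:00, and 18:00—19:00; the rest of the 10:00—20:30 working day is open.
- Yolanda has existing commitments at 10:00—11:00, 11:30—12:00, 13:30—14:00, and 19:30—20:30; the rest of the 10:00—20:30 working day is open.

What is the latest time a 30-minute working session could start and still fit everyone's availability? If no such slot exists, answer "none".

Uma free within 10:00–20:30: 11:30–15:00, 15:30–16:00, 17:00–20:30.
Isla free within 10:00–20:30: 12:00–13:30, 15:00–16:00, 17:30–18:30.
Eitan free within 10:00–20:30: 10:00–13:30, 15:00–15:30, 17:00–18:00, 19:00–20:30.
Yolanda free within 10:00–20:30: 11:00–11:30, 12:00–13:30, 14:00–19:30.
Uma ∩ Isla: 12:00–13:30, 15:30–16:00, 17:30–18:30.
Uma ∩ Isla ∩ Yusuf: 13:00–13:30, 15:30–16:00, 17:30–18:30.
Uma ∩ Isla ∩ Yusuf ∩ Eitan: 13:00–13:30, 17:30–18:00.
Uma ∩ Isla ∩ Yusuf ∩ Eitan ∩ Yolanda: 13:00–13:30, 17:30–18:00.
Windows ≥ 30 min: 13:00–13:30, 17:30–18:00.
Latest start in the last window 17:30–18:00 is 18:00 − 30 min = 17:30.

17:30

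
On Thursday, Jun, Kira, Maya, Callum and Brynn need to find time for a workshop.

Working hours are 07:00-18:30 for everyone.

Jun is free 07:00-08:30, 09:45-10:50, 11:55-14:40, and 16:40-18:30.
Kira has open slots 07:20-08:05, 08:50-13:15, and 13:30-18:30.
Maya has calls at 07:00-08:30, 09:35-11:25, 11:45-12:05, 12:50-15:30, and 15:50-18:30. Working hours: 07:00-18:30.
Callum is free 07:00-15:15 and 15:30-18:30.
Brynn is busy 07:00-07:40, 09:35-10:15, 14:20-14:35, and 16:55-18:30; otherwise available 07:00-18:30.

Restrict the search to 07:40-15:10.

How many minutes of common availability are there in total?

Maya free within 07:00–18:30: 08:30–09:35, 11:25–11:45, 12:05–12:50, 15:30–15:50.
Brynn free within 07:00–18:30: 07:40–09:35, 10:15–14:20, 14:35–16:55.
Jun ∩ Kira: 07:20–08:05, 09:45–10:50, 11:55–13:15, 13:30–14:40, 16:40–18:30.
Jun ∩ Kira ∩ Maya: 12:05–12:50.
Jun ∩ Kira ∩ Maya ∩ Callum: 12:05–12:50.
Jun ∩ Kira ∩ Maya ∩ Callum ∩ Brynn: 12:05–12:50.
Restricted to 07:40–15:10: 12:05–12:50.
Total common minutes: 45.

45 minutes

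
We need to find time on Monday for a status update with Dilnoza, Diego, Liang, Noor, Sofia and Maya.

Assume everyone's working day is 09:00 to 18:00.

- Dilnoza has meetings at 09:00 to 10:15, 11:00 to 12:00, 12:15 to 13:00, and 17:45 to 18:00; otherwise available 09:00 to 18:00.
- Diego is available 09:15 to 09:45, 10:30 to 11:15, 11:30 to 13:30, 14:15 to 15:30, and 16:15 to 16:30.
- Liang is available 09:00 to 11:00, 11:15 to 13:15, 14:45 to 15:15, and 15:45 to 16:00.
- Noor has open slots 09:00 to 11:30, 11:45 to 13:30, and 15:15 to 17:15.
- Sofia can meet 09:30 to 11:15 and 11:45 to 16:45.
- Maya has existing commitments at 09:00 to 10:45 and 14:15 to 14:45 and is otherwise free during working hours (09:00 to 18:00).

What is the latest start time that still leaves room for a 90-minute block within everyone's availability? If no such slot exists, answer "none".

Dilnoza free within 09:00–18:00: 10:15–11:00, 12:00–12:15, 13:00–17:45.
Maya free within 09:00–18:00: 10:45–14:15, 14:45–18:00.
Dilnoza ∩ Diego: 10:30–11:00, 12:00–12:15, 13:00–13:30, 14:15–15:30, 16:15–16:30.
Dilnoza ∩ Diego ∩ Liang: 10:30–11:00, 12:00–12:15, 13:00–13:15, 14:45–15:15.
Dilnoza ∩ Diego ∩ Liang ∩ Noor: 10:30–11:00, 12:00–12:15, 13:00–13:15.
Dilnoza ∩ Diego ∩ Liang ∩ Noor ∩ Sofia: 10:30–11:00, 12:00–12:15, 13:00–13:15.
Dilnoza ∩ Diego ∩ Liang ∩ Noor ∩ Sofia ∩ Maya: 10:45–11:00, 12:00–12:15, 13:00–13:15.
Windows ≥ 90 min: (none).

none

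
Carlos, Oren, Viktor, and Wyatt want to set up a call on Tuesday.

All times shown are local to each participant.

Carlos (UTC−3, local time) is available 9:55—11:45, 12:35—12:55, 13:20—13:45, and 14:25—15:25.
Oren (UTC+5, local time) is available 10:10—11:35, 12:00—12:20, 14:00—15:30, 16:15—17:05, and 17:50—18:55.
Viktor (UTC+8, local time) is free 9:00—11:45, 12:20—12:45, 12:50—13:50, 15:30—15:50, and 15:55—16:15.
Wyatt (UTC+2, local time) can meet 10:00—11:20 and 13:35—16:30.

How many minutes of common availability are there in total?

0 minutes

Carlos → UTC: 12:55–14:45, 15:35–15:55, 16:20–16:45, 17:25–18:25.
Oren → UTC: 05:10–06:35, 07:00–07:20, 09:00–10:30, 11:15–12:05, 12:50–13:55.
Viktor → UTC: 01:00–03:45, 04:20–04:45, 04:50–05:50, 07:30–07:50, 07:55–08:15.
Wyatt → UTC: 08:00–09:20, 11:35–14:30.
Carlos ∩ Oren: 12:55–13:55.
Carlos ∩ Oren ∩ Viktor: (none).
Carlos ∩ Oren ∩ Viktor ∩ Wyatt: (none).
Total common minutes: 0.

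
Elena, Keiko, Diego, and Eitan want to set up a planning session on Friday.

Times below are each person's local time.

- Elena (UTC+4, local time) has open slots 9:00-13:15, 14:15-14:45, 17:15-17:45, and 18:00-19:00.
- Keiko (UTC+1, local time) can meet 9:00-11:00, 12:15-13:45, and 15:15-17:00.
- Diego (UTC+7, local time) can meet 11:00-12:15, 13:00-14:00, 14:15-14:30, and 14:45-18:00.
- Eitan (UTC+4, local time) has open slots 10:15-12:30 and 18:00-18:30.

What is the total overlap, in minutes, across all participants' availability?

30 minutes

Elena → UTC: 05:00–09:15, 10:15–10:45, 13:15–13:45, 14:00–15:00.
Keiko → UTC: 08:00–10:00, 11:15–12:45, 14:15–16:00.
Diego → UTC: 04:00–05:15, 06:00–07:00, 07:15–07:30, 07:45–11:00.
Eitan → UTC: 06:15–08:30, 14:00–14:30.
Elena ∩ Keiko: 08:00–09:15, 14:15–15:00.
Elena ∩ Keiko ∩ Diego: 08:00–09:15.
Elena ∩ Keiko ∩ Diego ∩ Eitan: 08:00–08:30.
Total common minutes: 30.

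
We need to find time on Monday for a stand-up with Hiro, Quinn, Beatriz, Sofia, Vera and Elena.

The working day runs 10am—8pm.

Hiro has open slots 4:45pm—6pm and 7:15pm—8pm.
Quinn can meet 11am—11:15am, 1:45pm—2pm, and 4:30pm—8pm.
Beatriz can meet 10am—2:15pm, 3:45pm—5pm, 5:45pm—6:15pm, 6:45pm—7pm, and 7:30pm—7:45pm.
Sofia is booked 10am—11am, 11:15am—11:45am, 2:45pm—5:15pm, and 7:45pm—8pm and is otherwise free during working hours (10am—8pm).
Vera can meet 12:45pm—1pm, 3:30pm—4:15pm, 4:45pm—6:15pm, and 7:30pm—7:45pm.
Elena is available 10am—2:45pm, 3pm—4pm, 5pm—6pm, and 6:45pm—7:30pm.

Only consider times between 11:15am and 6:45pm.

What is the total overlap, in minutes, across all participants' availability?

Sofia free within 10:00–20:00: 11:00–11:15, 11:45–14:45, 17:15–19:45.
Hiro ∩ Quinn: 16:45–18:00, 19:15–20:00.
Hiro ∩ Quinn ∩ Beatriz: 16:45–17:00, 17:45–18:00, 19:30–19:45.
Hiro ∩ Quinn ∩ Beatriz ∩ Sofia: 17:45–18:00, 19:30–19:45.
Hiro ∩ Quinn ∩ Beatriz ∩ Sofia ∩ Vera: 17:45–18:00, 19:30–19:45.
Hiro ∩ Quinn ∩ Beatriz ∩ Sofia ∩ Vera ∩ Elena: 17:45–18:00.
Restricted to 11:15–18:45: 17:45–18:00.
Total common minutes: 15.

15 minutes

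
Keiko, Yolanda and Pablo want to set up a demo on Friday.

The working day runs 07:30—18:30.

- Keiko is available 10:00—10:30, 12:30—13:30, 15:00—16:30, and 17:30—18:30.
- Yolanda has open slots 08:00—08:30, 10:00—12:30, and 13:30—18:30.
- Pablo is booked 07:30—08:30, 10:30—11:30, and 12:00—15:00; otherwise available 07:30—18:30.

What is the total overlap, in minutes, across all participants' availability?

Pablo free within 07:30–18:30: 08:30–10:30, 11:30–12:00, 15:00–18:30.
Keiko ∩ Yolanda: 10:00–10:30, 15:00–16:30, 17:30–18:30.
Keiko ∩ Yolanda ∩ Pablo: 10:00–10:30, 15:00–16:30, 17:30–18:30.
Total common minutes: 30 + 90 + 60 = 180.

180 minutes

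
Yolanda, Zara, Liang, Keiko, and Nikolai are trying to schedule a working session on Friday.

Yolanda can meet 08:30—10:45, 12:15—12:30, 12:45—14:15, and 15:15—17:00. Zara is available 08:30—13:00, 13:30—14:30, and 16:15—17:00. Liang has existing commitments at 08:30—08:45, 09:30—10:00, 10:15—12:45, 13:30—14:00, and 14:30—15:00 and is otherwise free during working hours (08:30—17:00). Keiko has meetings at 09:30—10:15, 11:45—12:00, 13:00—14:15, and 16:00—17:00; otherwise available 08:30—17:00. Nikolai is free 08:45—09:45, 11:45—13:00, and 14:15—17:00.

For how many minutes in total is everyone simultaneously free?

Liang free within 08:30–17:00: 08:45–09:30, 10:00–10:15, 12:45–13:30, 14:00–14:30, 15:00–17:00.
Keiko free within 08:30–17:00: 08:30–09:30, 10:15–11:45, 12:00–13:00, 14:15–16:00.
Yolanda ∩ Zara: 08:30–10:45, 12:15–12:30, 12:45–13:00, 13:30–14:15, 16:15–17:00.
Yolanda ∩ Zara ∩ Liang: 08:45–09:30, 10:00–10:15, 12:45–13:00, 14:00–14:15, 16:15–17:00.
Yolanda ∩ Zara ∩ Liang ∩ Keiko: 08:45–09:30, 12:45–13:00.
Yolanda ∩ Zara ∩ Liang ∩ Keiko ∩ Nikolai: 08:45–09:30, 12:45–13:00.
Total common minutes: 45 + 15 = 60.

60 minutes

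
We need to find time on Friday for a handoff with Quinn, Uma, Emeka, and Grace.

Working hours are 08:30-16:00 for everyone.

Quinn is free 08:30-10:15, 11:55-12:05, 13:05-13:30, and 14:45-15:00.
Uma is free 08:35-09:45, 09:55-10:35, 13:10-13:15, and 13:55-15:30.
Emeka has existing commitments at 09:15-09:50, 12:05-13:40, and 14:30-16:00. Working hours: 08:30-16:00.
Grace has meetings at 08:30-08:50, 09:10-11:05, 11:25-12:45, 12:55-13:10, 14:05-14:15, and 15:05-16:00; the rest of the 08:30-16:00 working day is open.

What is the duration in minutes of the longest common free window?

20 minutes

Emeka free within 08:30–16:00: 08:30–09:15, 09:50–12:05, 13:40–14:30.
Grace free within 08:30–16:00: 08:50–09:10, 11:05–11:25, 12:45–12:55, 13:10–14:05, 14:15–15:05.
Quinn ∩ Uma: 08:35–09:45, 09:55–10:15, 13:10–13:15, 14:45–15:00.
Quinn ∩ Uma ∩ Emeka: 08:35–09:15, 09:55–10:15.
Quinn ∩ Uma ∩ Emeka ∩ Grace: 08:50–09:10.
Single common window of 20 minutes.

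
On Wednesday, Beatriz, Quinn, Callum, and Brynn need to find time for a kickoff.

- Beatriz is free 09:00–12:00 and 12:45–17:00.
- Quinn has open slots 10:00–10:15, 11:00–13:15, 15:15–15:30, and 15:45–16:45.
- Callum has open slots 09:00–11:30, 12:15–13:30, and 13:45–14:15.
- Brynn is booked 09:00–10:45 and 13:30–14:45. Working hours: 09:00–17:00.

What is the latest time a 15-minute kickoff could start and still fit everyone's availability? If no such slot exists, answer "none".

Brynn free within 09:00–17:00: 10:45–13:30, 14:45–17:00.
Beatriz ∩ Quinn: 10:00–10:15, 11:00–12:00, 12:45–13:15, 15:15–15:30, 15:45–16:45.
Beatriz ∩ Quinn ∩ Callum: 10:00–10:15, 11:00–11:30, 12:45–13:15.
Beatriz ∩ Quinn ∩ Callum ∩ Brynn: 11:00–11:30, 12:45–13:15.
Windows ≥ 15 min: 11:00–11:30, 12:45–13:15.
Latest start in the last window 12:45–13:15 is 13:15 − 15 min = 13:00.

13:00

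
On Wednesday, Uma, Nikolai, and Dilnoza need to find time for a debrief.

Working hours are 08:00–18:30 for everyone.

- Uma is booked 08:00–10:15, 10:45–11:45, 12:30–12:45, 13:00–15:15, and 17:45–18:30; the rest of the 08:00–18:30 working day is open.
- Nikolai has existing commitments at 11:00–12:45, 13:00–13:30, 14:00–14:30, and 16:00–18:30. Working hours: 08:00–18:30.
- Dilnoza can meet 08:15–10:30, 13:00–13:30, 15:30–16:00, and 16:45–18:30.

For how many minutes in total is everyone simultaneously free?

Uma free within 08:00–18:30: 10:15–10:45, 11:45–12:30, 12:45–13:00, 15:15–17:45.
Nikolai free within 08:00–18:30: 08:00–11:00, 12:45–13:00, 13:30–14:00, 14:30–16:00.
Uma ∩ Nikolai: 10:15–10:45, 12:45–13:00, 15:15–16:00.
Uma ∩ Nikolai ∩ Dilnoza: 10:15–10:30, 15:30–16:00.
Total common minutes: 15 + 30 = 45.

45 minutes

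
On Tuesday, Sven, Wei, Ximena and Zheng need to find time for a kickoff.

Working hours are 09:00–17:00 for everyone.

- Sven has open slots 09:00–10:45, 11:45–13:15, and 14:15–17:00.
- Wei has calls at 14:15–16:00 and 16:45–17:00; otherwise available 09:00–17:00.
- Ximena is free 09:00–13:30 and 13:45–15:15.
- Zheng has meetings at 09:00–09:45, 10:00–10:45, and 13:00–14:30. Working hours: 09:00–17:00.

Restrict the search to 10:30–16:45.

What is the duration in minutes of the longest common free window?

Wei free within 09:00–17:00: 09:00–14:15, 16:00–16:45.
Zheng free within 09:00–17:00: 09:45–10:00, 10:45–13:00, 14:30–17:00.
Sven ∩ Wei: 09:00–10:45, 11:45–13:15, 16:00–16:45.
Sven ∩ Wei ∩ Ximena: 09:00–10:45, 11:45–13:15.
Sven ∩ Wei ∩ Ximena ∩ Zheng: 09:45–10:00, 11:45–13:00.
Restricted to 10:30–16:45: 11:45–13:00.
Single common window of 75 minutes.

75 minutes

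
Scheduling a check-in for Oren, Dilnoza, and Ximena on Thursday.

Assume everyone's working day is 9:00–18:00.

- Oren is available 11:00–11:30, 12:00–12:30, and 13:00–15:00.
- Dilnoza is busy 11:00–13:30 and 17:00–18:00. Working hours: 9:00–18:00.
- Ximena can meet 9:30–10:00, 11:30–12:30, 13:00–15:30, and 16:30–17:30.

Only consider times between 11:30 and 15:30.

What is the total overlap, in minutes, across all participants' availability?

90 minutes

Dilnoza free within 09:00–18:00: 09:00–11:00, 13:30–17:00.
Oren ∩ Dilnoza: 13:30–15:00.
Oren ∩ Dilnoza ∩ Ximena: 13:30–15:00.
Restricted to 11:30–15:30: 13:30–15:00.
Total common minutes: 90.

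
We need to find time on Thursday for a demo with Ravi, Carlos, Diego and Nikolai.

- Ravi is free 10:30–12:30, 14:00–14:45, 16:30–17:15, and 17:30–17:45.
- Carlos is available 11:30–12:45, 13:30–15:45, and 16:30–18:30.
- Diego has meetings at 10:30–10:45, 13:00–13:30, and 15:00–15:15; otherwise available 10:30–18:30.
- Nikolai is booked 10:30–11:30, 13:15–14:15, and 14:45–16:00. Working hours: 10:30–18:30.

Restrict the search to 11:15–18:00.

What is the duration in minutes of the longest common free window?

Diego free within 10:30–18:30: 10:45–13:00, 13:30–15:00, 15:15–18:30.
Nikolai free within 10:30–18:30: 11:30–13:15, 14:15–14:45, 16:00–18:30.
Ravi ∩ Carlos: 11:30–12:30, 14:00–14:45, 16:30–17:15, 17:30–17:45.
Ravi ∩ Carlos ∩ Diego: 11:30–12:30, 14:00–14:45, 16:30–17:15, 17:30–17:45.
Ravi ∩ Carlos ∩ Diego ∩ Nikolai: 11:30–12:30, 14:15–14:45, 16:30–17:15, 17:30–17:45.
Restricted to 11:15–18:00: 11:30–12:30, 14:15–14:45, 16:30–17:15, 17:30–17:45.
Common window lengths: 60, 30, 45, 15 min; longest is 60.

60 minutes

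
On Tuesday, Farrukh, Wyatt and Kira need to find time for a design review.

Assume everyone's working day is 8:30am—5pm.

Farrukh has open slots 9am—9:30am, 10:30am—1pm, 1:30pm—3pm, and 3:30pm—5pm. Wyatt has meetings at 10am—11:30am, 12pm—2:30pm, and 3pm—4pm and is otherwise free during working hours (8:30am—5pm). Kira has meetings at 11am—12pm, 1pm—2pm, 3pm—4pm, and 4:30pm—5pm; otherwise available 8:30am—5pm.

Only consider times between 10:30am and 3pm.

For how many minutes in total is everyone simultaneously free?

30 minutes

Wyatt free within 08:30–17:00: 08:30–10:00, 11:30–12:00, 14:30–15:00, 16:00–17:00.
Kira free within 08:30–17:00: 08:30–11:00, 12:00–13:00, 14:00–15:00, 16:00–16:30.
Farrukh ∩ Wyatt: 09:00–09:30, 11:30–12:00, 14:30–15:00, 16:00–17:00.
Farrukh ∩ Wyatt ∩ Kira: 09:00–09:30, 14:30–15:00, 16:00–16:30.
Restricted to 10:30–15:00: 14:30–15:00.
Total common minutes: 30.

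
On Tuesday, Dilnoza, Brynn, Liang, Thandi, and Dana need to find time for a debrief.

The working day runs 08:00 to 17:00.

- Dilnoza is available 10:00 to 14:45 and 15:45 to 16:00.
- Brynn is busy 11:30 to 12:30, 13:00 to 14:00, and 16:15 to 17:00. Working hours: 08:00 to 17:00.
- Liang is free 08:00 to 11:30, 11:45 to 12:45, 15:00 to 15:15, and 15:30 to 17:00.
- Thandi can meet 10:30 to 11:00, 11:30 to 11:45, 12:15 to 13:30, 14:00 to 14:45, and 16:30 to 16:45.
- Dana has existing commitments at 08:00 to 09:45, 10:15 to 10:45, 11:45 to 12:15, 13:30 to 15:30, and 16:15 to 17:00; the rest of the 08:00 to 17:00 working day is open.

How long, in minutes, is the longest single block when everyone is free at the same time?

Brynn free within 08:00–17:00: 08:00–11:30, 12:30–13:00, 14:00–16:15.
Dana free within 08:00–17:00: 09:45–10:15, 10:45–11:45, 12:15–13:30, 15:30–16:15.
Dilnoza ∩ Brynn: 10:00–11:30, 12:30–13:00, 14:00–14:45, 15:45–16:00.
Dilnoza ∩ Brynn ∩ Liang: 10:00–11:30, 12:30–12:45, 15:45–16:00.
Dilnoza ∩ Brynn ∩ Liang ∩ Thandi: 10:30–11:00, 12:30–12:45.
Dilnoza ∩ Brynn ∩ Liang ∩ Thandi ∩ Dana: 10:45–11:00, 12:30–12:45.
Common window lengths: 15, 15 min; longest is 15.

15 minutes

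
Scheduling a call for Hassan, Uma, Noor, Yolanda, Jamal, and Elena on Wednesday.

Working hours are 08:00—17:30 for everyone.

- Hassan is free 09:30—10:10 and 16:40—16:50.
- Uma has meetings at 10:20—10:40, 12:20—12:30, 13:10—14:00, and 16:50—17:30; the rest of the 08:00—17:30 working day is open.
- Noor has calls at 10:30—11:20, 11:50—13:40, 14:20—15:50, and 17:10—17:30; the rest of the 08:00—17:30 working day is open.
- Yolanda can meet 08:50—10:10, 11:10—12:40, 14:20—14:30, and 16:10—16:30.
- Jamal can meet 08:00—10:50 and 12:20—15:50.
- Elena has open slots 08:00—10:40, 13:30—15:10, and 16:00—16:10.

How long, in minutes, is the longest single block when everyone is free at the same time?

40 minutes

Uma free within 08:00–17:30: 08:00–10:20, 10:40–12:20, 12:30–13:10, 14:00–16:50.
Noor free within 08:00–17:30: 08:00–10:30, 11:20–11:50, 13:40–14:20, 15:50–17:10.
Hassan ∩ Uma: 09:30–10:10, 16:40–16:50.
Hassan ∩ Uma ∩ Noor: 09:30–10:10, 16:40–16:50.
Hassan ∩ Uma ∩ Noor ∩ Yolanda: 09:30–10:10.
Hassan ∩ Uma ∩ Noor ∩ Yolanda ∩ Jamal: 09:30–10:10.
Hassan ∩ Uma ∩ Noor ∩ Yolanda ∩ Jamal ∩ Elena: 09:30–10:10.
Single common window of 40 minutes.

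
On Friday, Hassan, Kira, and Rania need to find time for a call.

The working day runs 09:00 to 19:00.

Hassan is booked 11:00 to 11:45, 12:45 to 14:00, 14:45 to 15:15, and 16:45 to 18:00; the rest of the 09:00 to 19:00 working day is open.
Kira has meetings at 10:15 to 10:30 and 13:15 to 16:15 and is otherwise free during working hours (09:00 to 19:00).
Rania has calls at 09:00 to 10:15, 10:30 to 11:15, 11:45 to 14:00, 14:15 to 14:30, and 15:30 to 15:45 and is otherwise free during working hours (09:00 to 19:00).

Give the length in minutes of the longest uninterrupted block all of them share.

60 minutes

Hassan free within 09:00–19:00: 09:00–11:00, 11:45–12:45, 14:00–14:45, 15:15–16:45, 18:00–19:00.
Kira free within 09:00–19:00: 09:00–10:15, 10:30–13:15, 16:15–19:00.
Rania free within 09:00–19:00: 10:15–10:30, 11:15–11:45, 14:00–14:15, 14:30–15:30, 15:45–19:00.
Hassan ∩ Kira: 09:00–10:15, 10:30–11:00, 11:45–12:45, 16:15–16:45, 18:00–19:00.
Hassan ∩ Kira ∩ Rania: 16:15–16:45, 18:00–19:00.
Common window lengths: 30, 60 min; longest is 60.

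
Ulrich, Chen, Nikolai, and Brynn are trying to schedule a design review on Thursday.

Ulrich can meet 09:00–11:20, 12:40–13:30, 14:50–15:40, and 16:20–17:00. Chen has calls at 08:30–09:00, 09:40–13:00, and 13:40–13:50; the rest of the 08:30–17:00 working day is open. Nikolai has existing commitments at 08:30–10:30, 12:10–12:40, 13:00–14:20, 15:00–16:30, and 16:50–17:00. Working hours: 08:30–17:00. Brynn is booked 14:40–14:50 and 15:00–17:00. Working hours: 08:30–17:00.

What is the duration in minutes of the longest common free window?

Chen free within 08:30–17:00: 09:00–09:40, 13:00–13:40, 13:50–17:00.
Nikolai free within 08:30–17:00: 10:30–12:10, 12:40–13:00, 14:20–15:00, 16:30–16:50.
Brynn free within 08:30–17:00: 08:30–14:40, 14:50–15:00.
Ulrich ∩ Chen: 09:00–09:40, 13:00–13:30, 14:50–15:40, 16:20–17:00.
Ulrich ∩ Chen ∩ Nikolai: 14:50–15:00, 16:30–16:50.
Ulrich ∩ Chen ∩ Nikolai ∩ Brynn: 14:50–15:00.
Single common window of 10 minutes.

10 minutes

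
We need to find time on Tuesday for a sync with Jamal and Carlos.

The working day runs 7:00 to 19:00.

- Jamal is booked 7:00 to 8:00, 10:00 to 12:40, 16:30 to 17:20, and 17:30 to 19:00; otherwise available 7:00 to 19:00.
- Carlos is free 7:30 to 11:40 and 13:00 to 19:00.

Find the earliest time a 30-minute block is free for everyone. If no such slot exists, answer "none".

08:00

Jamal free within 07:00–19:00: 08:00–10:00, 12:40–16:30, 17:20–17:30.
Jamal ∩ Carlos: 08:00–10:00, 13:00–16:30, 17:20–17:30.
Windows ≥ 30 min: 08:00–10:00, 13:00–16:30.
Earliest such window starts at 08:00.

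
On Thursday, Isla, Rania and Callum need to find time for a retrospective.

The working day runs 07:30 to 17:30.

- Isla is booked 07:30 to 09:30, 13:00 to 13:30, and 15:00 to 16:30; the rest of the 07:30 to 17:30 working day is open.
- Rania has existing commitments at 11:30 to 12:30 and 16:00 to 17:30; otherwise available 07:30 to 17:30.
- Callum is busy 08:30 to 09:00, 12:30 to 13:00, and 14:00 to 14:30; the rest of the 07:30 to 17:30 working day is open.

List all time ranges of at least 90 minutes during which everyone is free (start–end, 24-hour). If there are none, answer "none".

09:30–11:30

Isla free within 07:30–17:30: 09:30–13:00, 13:30–15:00, 16:30–17:30.
Rania free within 07:30–17:30: 07:30–11:30, 12:30–16:00.
Callum free within 07:30–17:30: 07:30–08:30, 09:00–12:30, 13:00–14:00, 14:30–17:30.
Isla ∩ Rania: 09:30–11:30, 12:30–13:00, 13:30–15:00.
Isla ∩ Rania ∩ Callum: 09:30–11:30, 13:30–14:00, 14:30–15:00.
Windows ≥ 90 min: 09:30–11:30.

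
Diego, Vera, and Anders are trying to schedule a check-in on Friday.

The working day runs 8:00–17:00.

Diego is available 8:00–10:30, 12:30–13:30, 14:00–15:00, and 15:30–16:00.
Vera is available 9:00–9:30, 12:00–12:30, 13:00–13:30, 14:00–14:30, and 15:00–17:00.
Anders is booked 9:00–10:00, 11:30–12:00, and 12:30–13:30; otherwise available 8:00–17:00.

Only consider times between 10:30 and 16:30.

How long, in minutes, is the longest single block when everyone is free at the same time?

30 minutes

Anders free within 08:00–17:00: 08:00–09:00, 10:00–11:30, 12:00–12:30, 13:30–17:00.
Diego ∩ Vera: 09:00–09:30, 13:00–13:30, 14:00–14:30, 15:30–16:00.
Diego ∩ Vera ∩ Anders: 14:00–14:30, 15:30–16:00.
Restricted to 10:30–16:30: 14:00–14:30, 15:30–16:00.
Common window lengths: 30, 30 min; longest is 30.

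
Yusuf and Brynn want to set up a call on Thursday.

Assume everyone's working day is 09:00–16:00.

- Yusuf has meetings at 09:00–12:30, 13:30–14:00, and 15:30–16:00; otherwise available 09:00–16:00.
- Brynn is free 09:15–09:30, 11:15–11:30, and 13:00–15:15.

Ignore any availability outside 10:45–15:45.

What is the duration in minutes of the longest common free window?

75 minutes

Yusuf free within 09:00–16:00: 12:30–13:30, 14:00–15:30.
Yusuf ∩ Brynn: 13:00–13:30, 14:00–15:15.
Restricted to 10:45–15:45: 13:00–13:30, 14:00–15:15.
Common window lengths: 30, 75 min; longest is 75.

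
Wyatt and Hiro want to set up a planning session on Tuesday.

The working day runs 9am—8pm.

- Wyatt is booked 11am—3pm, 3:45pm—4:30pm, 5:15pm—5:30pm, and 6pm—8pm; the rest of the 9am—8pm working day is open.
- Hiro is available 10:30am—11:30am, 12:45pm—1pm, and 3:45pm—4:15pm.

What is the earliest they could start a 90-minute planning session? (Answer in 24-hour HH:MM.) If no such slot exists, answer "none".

Wyatt free within 09:00–20:00: 09:00–11:00, 15:00–15:45, 16:30–17:15, 17:30–18:00.
Wyatt ∩ Hiro: 10:30–11:00.
Windows ≥ 90 min: (none).

none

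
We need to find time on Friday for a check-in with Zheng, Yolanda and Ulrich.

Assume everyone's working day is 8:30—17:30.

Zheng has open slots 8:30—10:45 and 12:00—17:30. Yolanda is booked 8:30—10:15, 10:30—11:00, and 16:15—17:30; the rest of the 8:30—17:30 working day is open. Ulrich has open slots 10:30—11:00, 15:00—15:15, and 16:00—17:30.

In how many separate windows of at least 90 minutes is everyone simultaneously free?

Yolanda free within 08:30–17:30: 10:15–10:30, 11:00–16:15.
Zheng ∩ Yolanda: 10:15–10:30, 12:00–16:15.
Zheng ∩ Yolanda ∩ Ulrich: 15:00–15:15, 16:00–16:15.
Windows ≥ 90 min: (none).
That's 0 windows.

0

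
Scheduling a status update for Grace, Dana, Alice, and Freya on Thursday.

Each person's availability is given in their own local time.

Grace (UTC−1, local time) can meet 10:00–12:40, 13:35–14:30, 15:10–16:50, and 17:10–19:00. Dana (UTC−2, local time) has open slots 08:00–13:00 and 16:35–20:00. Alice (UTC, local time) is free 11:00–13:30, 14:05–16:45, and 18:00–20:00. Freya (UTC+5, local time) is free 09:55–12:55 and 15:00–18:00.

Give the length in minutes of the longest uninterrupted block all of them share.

Grace → UTC: 11:00–13:40, 14:35–15:30, 16:10–17:50, 18:10–20:00.
Dana → UTC: 10:00–15:00, 18:35–22:00.
Alice → UTC: 11:00–13:30, 14:05–16:45, 18:00–20:00.
Freya → UTC: 04:55–07:55, 10:00–13:00.
Grace ∩ Dana: 11:00–13:40, 14:35–15:00, 18:35–20:00.
Grace ∩ Dana ∩ Alice: 11:00–13:30, 14:35–15:00, 18:35–20:00.
Grace ∩ Dana ∩ Alice ∩ Freya: 11:00–13:00.
Single common window of 120 minutes.

120 minutes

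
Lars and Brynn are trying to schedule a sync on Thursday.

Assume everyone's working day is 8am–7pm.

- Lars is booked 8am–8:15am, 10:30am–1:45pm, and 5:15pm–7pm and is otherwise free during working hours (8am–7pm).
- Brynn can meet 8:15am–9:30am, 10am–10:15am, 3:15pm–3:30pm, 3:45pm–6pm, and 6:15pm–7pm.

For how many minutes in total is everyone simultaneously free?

Lars free within 08:00–19:00: 08:15–10:30, 13:45–17:15.
Lars ∩ Brynn: 08:15–09:30, 10:00–10:15, 15:15–15:30, 15:45–17:15.
Total common minutes: 75 + 15 + 15 + 90 = 195.

195 minutes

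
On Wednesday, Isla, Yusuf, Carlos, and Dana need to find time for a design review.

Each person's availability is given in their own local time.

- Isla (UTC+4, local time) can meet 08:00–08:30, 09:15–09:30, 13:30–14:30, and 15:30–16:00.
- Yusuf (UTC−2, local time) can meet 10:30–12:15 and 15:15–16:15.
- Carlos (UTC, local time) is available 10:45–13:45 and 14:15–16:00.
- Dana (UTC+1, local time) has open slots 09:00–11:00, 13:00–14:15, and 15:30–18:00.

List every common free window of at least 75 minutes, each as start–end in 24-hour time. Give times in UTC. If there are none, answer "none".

Isla → UTC: 04:00–04:30, 05:15–05:30, 09:30–10:30, 11:30–12:00.
Yusuf → UTC: 12:30–14:15, 17:15–18:15.
Carlos → UTC: 10:45–13:45, 14:15–16:00.
Dana → UTC: 08:00–10:00, 12:00–13:15, 14:30–17:00.
Isla ∩ Yusuf: (none).
Isla ∩ Yusuf ∩ Carlos: (none).
Isla ∩ Yusuf ∩ Carlos ∩ Dana: (none).
Windows ≥ 75 min: (none).

none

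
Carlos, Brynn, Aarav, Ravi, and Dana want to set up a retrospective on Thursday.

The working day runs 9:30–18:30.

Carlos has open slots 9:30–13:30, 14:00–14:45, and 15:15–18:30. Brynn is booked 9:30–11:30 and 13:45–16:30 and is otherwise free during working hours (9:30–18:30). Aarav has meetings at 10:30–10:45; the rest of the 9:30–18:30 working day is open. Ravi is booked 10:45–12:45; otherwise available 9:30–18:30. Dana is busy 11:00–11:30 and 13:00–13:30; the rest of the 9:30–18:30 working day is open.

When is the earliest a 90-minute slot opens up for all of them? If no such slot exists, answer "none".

Brynn free within 09:30–18:30: 11:30–13:45, 16:30–18:30.
Aarav free within 09:30–18:30: 09:30–10:30, 10:45–18:30.
Ravi free within 09:30–18:30: 09:30–10:45, 12:45–18:30.
Dana free within 09:30–18:30: 09:30–11:00, 11:30–13:00, 13:30–18:30.
Carlos ∩ Brynn: 11:30–13:30, 16:30–18:30.
Carlos ∩ Brynn ∩ Aarav: 11:30–13:30, 16:30–18:30.
Carlos ∩ Brynn ∩ Aarav ∩ Ravi: 12:45–13:30, 16:30–18:30.
Carlos ∩ Brynn ∩ Aarav ∩ Ravi ∩ Dana: 12:45–13:00, 16:30–18:30.
Windows ≥ 90 min: 16:30–18:30.
Earliest such window starts at 16:30.

16:30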